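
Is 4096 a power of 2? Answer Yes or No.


0b1000000000000. Only one bit set => Yes

Yes


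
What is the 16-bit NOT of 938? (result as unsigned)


~0b1110101010 = 0b1111110001010101 = 64597 (16-bit unsigned)

64597


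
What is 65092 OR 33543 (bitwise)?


0b1111111001000100 | 0b1000001100000111 = 0b1111111101000111 = 65351

65351


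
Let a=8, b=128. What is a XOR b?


8 ^ 128 = 136

136


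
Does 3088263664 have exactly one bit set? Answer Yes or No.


0b10111000000100110010100111110000. Multiple bits set => No

No


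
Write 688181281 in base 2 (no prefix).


688181281 = 101001000001001101000000100001 in binary

101001000001001101000000100001


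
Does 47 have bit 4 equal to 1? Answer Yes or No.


0b101111, bit 4 = 0. No

No


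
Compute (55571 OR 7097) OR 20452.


Step 1: 55571 | 7097 = 56251
Step 2: 56251 | 20452 = 57343

57343


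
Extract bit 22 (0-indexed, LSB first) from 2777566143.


0b10100101100011100100101110111111, position 22 = 0

0


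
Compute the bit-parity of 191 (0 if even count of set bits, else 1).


0b10111111 has 7 ones => parity 1

1


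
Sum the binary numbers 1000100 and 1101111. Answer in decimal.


1000100 + 1101111 = 10110011 = 179

179


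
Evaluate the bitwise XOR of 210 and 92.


0b11010010 ^ 0b1011100 = 0b10001110 = 142

142


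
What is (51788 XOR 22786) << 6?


Step 1: 51788 ^ 22786 = 37710
Step 2: 37710 << 6 = 2413440

2413440


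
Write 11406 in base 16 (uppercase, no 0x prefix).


11406 = 2C8E hex

2C8E


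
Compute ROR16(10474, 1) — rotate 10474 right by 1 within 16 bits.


Rotate 0b10100011101010 right by 1 (16-bit) = 0b1010001110101 = 5237

5237


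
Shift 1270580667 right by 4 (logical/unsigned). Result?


0b1001011101110111000010110111011 >> 4 = 0b100101110111011100001011011 = 79411291

79411291


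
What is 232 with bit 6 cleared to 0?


232 & ~(1 << 6) = 168

168


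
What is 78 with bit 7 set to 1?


78 | (1 << 7) = 78 | 128 = 206

206


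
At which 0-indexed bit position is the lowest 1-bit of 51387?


0b1100100010111011. Lowest set bit at position 0

0


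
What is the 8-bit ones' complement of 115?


115 ^ 255 = 140

140


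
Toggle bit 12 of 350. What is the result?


350 ^ (1 << 12) = 350 ^ 4096 = 4446

4446


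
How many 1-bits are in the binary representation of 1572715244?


0b1011101101111011011101011101100 has 21 set bits

21


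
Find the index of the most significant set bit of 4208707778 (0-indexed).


0b11111010110110111100100011000010. Highest set bit at position 31

31


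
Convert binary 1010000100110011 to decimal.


1010000100110011 in decimal = 41267

41267


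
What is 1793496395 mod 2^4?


1793496395 & 15 = 11

11


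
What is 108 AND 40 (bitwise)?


0b1101100 & 0b101000 = 0b101000 = 40

40


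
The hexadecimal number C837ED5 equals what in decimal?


C837ED5 hex = 209944277 decimal

209944277


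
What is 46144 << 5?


0b1011010001000000 << 5 = 0b101101000100000000000 = 1476608

1476608


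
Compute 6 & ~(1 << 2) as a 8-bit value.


6 & ~(1 << 2) = 2

2


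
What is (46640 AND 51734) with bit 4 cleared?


Step 1: 46640 & 51734 = 33296
Step 2: 33296 & ~(1 << 4) = 33280

33280


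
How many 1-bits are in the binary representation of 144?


0b10010000 has 2 set bits

2


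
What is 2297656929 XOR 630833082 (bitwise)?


0b10001000111100110111011001100001 ^ 0b100101100110011011111110111010 = 0b10101101011010101100100111011011 = 2909456859

2909456859


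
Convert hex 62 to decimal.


62 hex = 98 decimal

98


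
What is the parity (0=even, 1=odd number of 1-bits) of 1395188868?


0b1010011001010001110010010000100 has 12 ones => parity 0

0


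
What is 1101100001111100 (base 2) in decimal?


1101100001111100 in decimal = 55420

55420


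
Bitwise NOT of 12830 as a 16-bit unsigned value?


~0b11001000011110 = 0b1100110111100001 = 52705 (16-bit unsigned)

52705


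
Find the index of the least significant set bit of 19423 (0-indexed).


0b100101111011111. Lowest set bit at position 0

0


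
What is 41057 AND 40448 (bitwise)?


0b1010000001100001 & 0b1001111000000000 = 0b1000000000000000 = 32768

32768


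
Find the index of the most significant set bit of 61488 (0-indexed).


0b1111000000110000. Highest set bit at position 15

15


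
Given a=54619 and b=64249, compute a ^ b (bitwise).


54619 ^ 64249 = 12194

12194


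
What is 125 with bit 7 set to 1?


125 | (1 << 7) = 125 | 128 = 253

253


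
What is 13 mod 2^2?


13 & 3 = 1

1


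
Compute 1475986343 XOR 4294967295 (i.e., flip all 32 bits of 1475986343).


1475986343 ^ 4294967295 = 2818980952

2818980952


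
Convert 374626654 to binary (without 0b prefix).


374626654 = 10110010101000101100101011110 in binary

10110010101000101100101011110


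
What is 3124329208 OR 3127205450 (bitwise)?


0b10111010001110010111101011111000 | 0b10111010011001010101111001001010 = 0b10111010011111010111111011111010 = 3128786682

3128786682


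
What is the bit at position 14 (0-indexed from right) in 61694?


0b1111000011111110, position 14 = 1

1


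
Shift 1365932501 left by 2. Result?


0b1010001011010100111100111010101 << 2 = 0b101000101101010011110011101010100 = 5463730004

5463730004


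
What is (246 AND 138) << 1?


Step 1: 246 & 138 = 130
Step 2: 130 << 1 = 260

260


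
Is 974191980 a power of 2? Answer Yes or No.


0b111010000100001111110101101100. Multiple bits set => No

No


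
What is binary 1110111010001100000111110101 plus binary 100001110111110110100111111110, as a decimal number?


1110111010001100000111110101 + 100001110111110110100111111110 = 110000110010000010101111110011 = 818424819

818424819


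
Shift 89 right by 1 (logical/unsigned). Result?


0b1011001 >> 1 = 0b101100 = 44

44


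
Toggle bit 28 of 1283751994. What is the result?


1283751994 ^ (1 << 28) = 1283751994 ^ 268435456 = 1552187450

1552187450


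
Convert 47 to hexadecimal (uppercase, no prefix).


47 = 2F hex

2F


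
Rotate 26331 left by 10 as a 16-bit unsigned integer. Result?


Rotate 0b110011011011011 left by 10 (16-bit) = 0b110110110011011 = 28059

28059


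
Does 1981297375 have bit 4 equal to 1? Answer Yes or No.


0b1110110000110000011001011011111, bit 4 = 1. Yes

Yes


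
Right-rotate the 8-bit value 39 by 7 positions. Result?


Rotate 0b100111 right by 7 (8-bit) = 0b1001110 = 78

78


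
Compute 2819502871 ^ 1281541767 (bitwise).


0b10101000000011100011001100010111 ^ 0b1001100011000101100011010000111 = 0b11100100011011001111010110010000 = 3832346000

3832346000


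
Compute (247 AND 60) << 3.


Step 1: 247 & 60 = 52
Step 2: 52 << 3 = 416

416


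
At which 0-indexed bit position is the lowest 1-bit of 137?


0b10001001. Lowest set bit at position 0

0


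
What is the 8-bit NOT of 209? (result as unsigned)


~0b11010001 = 0b101110 = 46 (8-bit unsigned)

46


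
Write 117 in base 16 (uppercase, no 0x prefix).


117 = 75 hex

75


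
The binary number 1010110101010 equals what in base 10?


1010110101010 in decimal = 5546

5546


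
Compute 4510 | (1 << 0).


4510 | (1 << 0) = 4510 | 1 = 4511

4511


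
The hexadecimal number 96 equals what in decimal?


96 hex = 150 decimal

150


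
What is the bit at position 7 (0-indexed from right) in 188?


0b10111100, position 7 = 1

1


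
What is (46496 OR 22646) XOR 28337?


Step 1: 46496 | 22646 = 65014
Step 2: 65014 ^ 28337 = 37703

37703


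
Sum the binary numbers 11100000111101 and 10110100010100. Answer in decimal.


11100000111101 + 10110100010100 = 110010101010001 = 25937

25937


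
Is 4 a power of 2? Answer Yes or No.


0b100. Only one bit set => Yes

Yes


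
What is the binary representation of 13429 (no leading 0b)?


13429 = 11010001110101 in binary

11010001110101


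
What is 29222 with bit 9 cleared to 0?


29222 & ~(1 << 9) = 28710

28710


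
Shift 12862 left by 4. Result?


0b11001000111110 << 4 = 0b110010001111100000 = 205792

205792


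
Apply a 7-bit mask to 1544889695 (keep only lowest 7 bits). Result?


1544889695 & 127 = 95

95


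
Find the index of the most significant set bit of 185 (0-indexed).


0b10111001. Highest set bit at position 7

7


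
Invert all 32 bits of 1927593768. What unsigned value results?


1927593768 ^ 4294967295 = 2367373527

2367373527


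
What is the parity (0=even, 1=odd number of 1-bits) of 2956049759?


0b10110000001100011011110101011111 has 18 ones => parity 0

0


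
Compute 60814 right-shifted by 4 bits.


0b1110110110001110 >> 4 = 0b111011011000 = 3800

3800


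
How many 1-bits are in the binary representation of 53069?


0b1100111101001101 has 10 set bits

10


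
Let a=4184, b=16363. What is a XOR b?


4184 ^ 16363 = 12211

12211


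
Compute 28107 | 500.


0b110110111001011 | 0b111110100 = 0b110110111111111 = 28159

28159


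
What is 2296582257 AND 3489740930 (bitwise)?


0b10001000111000110001000001110001 & 0b11010000000000010011100010000010 = 0b10000000000000010001000000000000 = 2147553280

2147553280


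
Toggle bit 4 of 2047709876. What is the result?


2047709876 ^ (1 << 4) = 2047709876 ^ 16 = 2047709860

2047709860


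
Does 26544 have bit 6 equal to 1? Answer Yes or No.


0b110011110110000, bit 6 = 0. No

No


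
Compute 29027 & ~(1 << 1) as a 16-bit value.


29027 & ~(1 << 1) = 29025

29025


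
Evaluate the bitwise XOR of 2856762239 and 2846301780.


0b10101010010001101011101101111111 ^ 0b10101001101001110001111001010100 = 0b11111000011010010100101011 = 65119531

65119531


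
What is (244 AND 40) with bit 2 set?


Step 1: 244 & 40 = 32
Step 2: 32 | (1 << 2) = 32 | 4 = 36

36


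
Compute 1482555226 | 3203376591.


0b1011000010111011111111101011010 | 0b10111110111011111010010111001111 = 0b11111110111111111111111111011111 = 4278190047

4278190047


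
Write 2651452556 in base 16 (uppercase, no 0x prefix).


2651452556 = 9E09F48C hex

9E09F48C


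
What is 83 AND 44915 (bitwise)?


0b1010011 & 0b1010111101110011 = 0b1010011 = 83

83


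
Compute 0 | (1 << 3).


0 | (1 << 3) = 0 | 8 = 8

8


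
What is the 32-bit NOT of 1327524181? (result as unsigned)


~0b1001111001000000110100101010101 = 0b10110000110111111001011010101010 = 2967443114 (32-bit unsigned)

2967443114


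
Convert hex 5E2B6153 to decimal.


5E2B6153 hex = 1579901267 decimal

1579901267


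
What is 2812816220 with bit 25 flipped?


2812816220 ^ (1 << 25) = 2812816220 ^ 33554432 = 2779261788

2779261788


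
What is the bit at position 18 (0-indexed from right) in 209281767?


0b1100011110010110001011100111, position 18 = 0

0


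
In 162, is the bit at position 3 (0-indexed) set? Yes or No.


0b10100010, bit 3 = 0. No

No


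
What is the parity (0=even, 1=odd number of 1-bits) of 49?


0b110001 has 3 ones => parity 1

1


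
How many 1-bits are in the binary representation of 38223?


0b1001010101001111 has 9 set bits

9


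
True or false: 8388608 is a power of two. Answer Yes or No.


0b100000000000000000000000. Only one bit set => Yes

Yes


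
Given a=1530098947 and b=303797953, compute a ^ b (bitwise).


1530098947 ^ 303797953 = 1227416514

1227416514


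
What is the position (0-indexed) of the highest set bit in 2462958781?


0b10010010110011011100010010111101. Highest set bit at position 31

31


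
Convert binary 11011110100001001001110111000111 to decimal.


11011110100001001001110111000111 in decimal = 3733233095

3733233095


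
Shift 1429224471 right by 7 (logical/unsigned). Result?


0b1010101001100000011110000010111 >> 7 = 0b101010100110000001111000 = 11165816

11165816


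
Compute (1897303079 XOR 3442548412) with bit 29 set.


Step 1: 1897303079 ^ 3442548412 = 3156710043
Step 2: 3156710043 | (1 << 29) = 3156710043 | 536870912 = 3156710043

3156710043


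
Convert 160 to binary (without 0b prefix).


160 = 10100000 in binary

10100000


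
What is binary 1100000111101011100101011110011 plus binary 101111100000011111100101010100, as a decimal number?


1100000111101011100101011110011 + 101111100000011111100101010100 = 10010000011101111100010001000111 = 2423768135

2423768135


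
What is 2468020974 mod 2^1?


2468020974 & 1 = 0

0


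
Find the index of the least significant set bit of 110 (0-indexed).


0b1101110. Lowest set bit at position 1

1


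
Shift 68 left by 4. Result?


0b1000100 << 4 = 0b10001000000 = 1088

1088


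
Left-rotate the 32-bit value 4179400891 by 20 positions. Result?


Rotate 0b11111001000111001001100010111011 left by 20 (32-bit) = 0b10001011101111111001000111001001 = 2344587721

2344587721


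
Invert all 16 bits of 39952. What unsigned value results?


39952 ^ 65535 = 25583

25583


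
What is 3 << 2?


0b11 << 2 = 0b1100 = 12

12


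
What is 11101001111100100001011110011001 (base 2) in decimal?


11101001111100100001011110011001 in decimal = 3924957081

3924957081


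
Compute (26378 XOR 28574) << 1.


Step 1: 26378 ^ 28574 = 2196
Step 2: 2196 << 1 = 4392

4392


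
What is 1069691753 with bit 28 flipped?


1069691753 ^ (1 << 28) = 1069691753 ^ 268435456 = 801256297

801256297


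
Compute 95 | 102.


0b1011111 | 0b1100110 = 0b1111111 = 127

127


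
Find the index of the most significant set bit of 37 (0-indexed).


0b100101. Highest set bit at position 5

5


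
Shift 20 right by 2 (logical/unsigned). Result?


0b10100 >> 2 = 0b101 = 5

5


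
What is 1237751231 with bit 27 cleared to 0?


1237751231 & ~(1 << 27) = 1103533503

1103533503


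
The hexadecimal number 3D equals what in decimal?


3D hex = 61 decimal

61


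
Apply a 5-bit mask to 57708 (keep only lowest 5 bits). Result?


57708 & 31 = 12

12


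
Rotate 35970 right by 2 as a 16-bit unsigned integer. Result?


Rotate 0b1000110010000010 right by 2 (16-bit) = 0b1010001100100000 = 41760

41760


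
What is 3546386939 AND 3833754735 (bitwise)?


0b11010011011000011001000111111011 & 0b11100100100000100111010001101111 = 0b11000000000000000001000001101011 = 3221229675

3221229675


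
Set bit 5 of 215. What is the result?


215 | (1 << 5) = 215 | 32 = 247

247


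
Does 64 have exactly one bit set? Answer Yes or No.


0b1000000. Only one bit set => Yes

Yes


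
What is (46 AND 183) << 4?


Step 1: 46 & 183 = 38
Step 2: 38 << 4 = 608

608


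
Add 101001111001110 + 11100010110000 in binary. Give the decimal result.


101001111001110 + 11100010110000 = 1000110001111110 = 35966

35966


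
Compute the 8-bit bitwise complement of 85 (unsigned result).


~0b1010101 = 0b10101010 = 170 (8-bit unsigned)

170


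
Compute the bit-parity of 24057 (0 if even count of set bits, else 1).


0b101110111111001 has 11 ones => parity 1

1


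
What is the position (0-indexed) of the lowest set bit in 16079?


0b11111011001111. Lowest set bit at position 0

0


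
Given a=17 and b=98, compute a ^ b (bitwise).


17 ^ 98 = 115

115


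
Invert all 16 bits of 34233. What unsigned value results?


34233 ^ 65535 = 31302

31302


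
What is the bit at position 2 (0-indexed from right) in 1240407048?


0b1001001111011110001110000001000, position 2 = 0

0


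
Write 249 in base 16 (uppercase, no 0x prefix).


249 = F9 hex

F9


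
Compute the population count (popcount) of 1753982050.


0b1101000100010111010010001100010 has 13 set bits

13


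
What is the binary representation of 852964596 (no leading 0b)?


852964596 = 110010110101110011010011110100 in binary

110010110101110011010011110100


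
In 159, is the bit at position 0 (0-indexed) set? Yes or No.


0b10011111, bit 0 = 1. Yes

Yes


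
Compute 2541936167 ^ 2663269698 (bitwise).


0b10010111100000101101111000100111 ^ 0b10011110101111100100010101000010 = 0b1001001111001001101101100101 = 154966885

154966885


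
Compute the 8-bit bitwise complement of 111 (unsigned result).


~0b1101111 = 0b10010000 = 144 (8-bit unsigned)

144


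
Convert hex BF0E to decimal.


BF0E hex = 48910 decimal

48910


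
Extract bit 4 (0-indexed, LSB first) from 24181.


0b101111001110101, position 4 = 1

1


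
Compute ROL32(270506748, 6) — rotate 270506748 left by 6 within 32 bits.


Rotate 0b10000000111111001101011111100 left by 6 (32-bit) = 0b111111001101011111100000100 = 132562692

132562692


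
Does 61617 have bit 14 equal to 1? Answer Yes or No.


0b1111000010110001, bit 14 = 1. Yes

Yes


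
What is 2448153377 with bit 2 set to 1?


2448153377 | (1 << 2) = 2448153377 | 4 = 2448153381

2448153381


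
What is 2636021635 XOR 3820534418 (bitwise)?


0b10011101000111100111111110000011 ^ 0b11100011101110001011101010010010 = 0b1111110101001101100010100010001 = 2124858641

2124858641


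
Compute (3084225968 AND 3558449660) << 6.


Step 1: 3084225968 & 3558449660 = 2484175280
Step 2: 2484175280 << 6 = 158987217920

158987217920


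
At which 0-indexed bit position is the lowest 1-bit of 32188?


0b111110110111100. Lowest set bit at position 2

2


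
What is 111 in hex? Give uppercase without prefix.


111 = 6F hex

6F


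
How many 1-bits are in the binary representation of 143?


0b10001111 has 5 set bits

5


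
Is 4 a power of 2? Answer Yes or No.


0b100. Only one bit set => Yes

Yes


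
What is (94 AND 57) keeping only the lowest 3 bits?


Step 1: 94 & 57 = 24
Step 2: 24 & 7 = 0

0


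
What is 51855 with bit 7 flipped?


51855 ^ (1 << 7) = 51855 ^ 128 = 51727

51727


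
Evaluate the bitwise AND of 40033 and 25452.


0b1001110001100001 & 0b110001101101100 = 0b1100000 = 96

96


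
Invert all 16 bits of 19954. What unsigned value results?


19954 ^ 65535 = 45581

45581


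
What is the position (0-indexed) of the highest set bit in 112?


0b1110000. Highest set bit at position 6

6


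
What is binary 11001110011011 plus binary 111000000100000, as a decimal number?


11001110011011 + 111000000100000 = 1010001110111011 = 41915

41915


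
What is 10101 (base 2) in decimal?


10101 in decimal = 21

21


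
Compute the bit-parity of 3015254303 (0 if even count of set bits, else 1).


0b10110011101110010010000100011111 has 17 ones => parity 1

1


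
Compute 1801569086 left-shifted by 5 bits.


0b1101011011000011100001100111110 << 5 = 0b110101101100001110000110011111000000 = 57650210752

57650210752


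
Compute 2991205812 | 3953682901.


0b10110010010010100010110110110100 | 0b11101011101010000110100111010101 = 0b11111011111010100110110111110101 = 4226444789

4226444789


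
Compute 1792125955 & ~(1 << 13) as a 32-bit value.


1792125955 & ~(1 << 13) = 1792117763

1792117763


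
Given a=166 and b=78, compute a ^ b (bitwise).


166 ^ 78 = 232

232


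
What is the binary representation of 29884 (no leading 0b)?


29884 = 111010010111100 in binary

111010010111100


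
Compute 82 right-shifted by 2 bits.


0b1010010 >> 2 = 0b10100 = 20

20


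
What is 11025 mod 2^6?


11025 & 63 = 17

17


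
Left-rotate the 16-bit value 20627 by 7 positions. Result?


Rotate 0b101000010010011 left by 7 (16-bit) = 0b100100110101000 = 18856

18856


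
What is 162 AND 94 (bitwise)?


0b10100010 & 0b1011110 = 0b10 = 2

2


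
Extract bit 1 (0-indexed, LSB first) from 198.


0b11000110, position 1 = 1

1


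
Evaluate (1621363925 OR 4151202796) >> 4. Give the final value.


Step 1: 1621363925 | 4151202796 = 4159594493
Step 2: 4159594493 >> 4 = 259974655

259974655


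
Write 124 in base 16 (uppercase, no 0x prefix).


124 = 7C hex

7C


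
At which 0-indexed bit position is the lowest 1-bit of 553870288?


0b100001000000110110001111010000. Lowest set bit at position 4

4


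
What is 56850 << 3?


0b1101111000010010 << 3 = 0b1101111000010010000 = 454800

454800


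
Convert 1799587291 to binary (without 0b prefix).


1799587291 = 1101011010000111000010111011011 in binary

1101011010000111000010111011011


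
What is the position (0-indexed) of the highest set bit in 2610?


0b101000110010. Highest set bit at position 11

11


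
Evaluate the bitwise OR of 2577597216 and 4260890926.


0b10011001101000110000001100100000 | 0b11111101111110000000100100101110 = 0b11111101111110110000101100101110 = 4261088046

4261088046


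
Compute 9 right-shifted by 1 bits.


0b1001 >> 1 = 0b100 = 4

4


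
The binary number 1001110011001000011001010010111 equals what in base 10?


1001110011001000011001010010111 in decimal = 1315189399

1315189399


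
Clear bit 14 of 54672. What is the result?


54672 & ~(1 << 14) = 38288

38288


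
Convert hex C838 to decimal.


C838 hex = 51256 decimal

51256


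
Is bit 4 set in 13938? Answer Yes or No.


0b11011001110010, bit 4 = 1. Yes

Yes


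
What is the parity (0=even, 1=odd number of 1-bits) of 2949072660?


0b10101111110001110100011100010100 has 17 ones => parity 1

1


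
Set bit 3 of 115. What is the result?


115 | (1 << 3) = 115 | 8 = 123

123


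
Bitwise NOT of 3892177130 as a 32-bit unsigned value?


~0b11100111111111011110100011101010 = 0b11000000000100001011100010101 = 402790165 (32-bit unsigned)

402790165


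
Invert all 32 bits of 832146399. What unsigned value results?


832146399 ^ 4294967295 = 3462820896

3462820896


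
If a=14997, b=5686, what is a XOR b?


14997 ^ 5686 = 11427

11427


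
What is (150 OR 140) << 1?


Step 1: 150 | 140 = 158
Step 2: 158 << 1 = 316

316


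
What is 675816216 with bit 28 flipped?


675816216 ^ (1 << 28) = 675816216 ^ 268435456 = 944251672

944251672


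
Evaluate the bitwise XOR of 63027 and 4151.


0b1111011000110011 ^ 0b1000000110111 = 0b1110011000000100 = 58884

58884


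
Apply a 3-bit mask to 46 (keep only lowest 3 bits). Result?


46 & 7 = 6

6


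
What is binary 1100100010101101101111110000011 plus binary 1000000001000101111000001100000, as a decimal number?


1100100010101101101111110000011 + 1000000001000101111000001100000 = 10100100011110011100111111100011 = 2759446499

2759446499


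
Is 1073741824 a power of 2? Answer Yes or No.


0b1000000000000000000000000000000. Only one bit set => Yes

Yes


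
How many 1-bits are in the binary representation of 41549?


0b1010001001001101 has 7 set bits

7


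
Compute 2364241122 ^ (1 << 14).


2364241122 ^ (1 << 14) = 2364241122 ^ 16384 = 2364224738

2364224738


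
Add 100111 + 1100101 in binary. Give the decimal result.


100111 + 1100101 = 10001100 = 140

140


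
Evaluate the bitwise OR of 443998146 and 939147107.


0b11010011101101101111111000010 | 0b110111111110100011111101100011 = 0b111111111111101111111111100011 = 1073676259

1073676259


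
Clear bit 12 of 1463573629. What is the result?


1463573629 & ~(1 << 12) = 1463569533

1463569533


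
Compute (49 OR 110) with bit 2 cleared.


Step 1: 49 | 110 = 127
Step 2: 127 & ~(1 << 2) = 123

123


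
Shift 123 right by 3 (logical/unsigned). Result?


0b1111011 >> 3 = 0b1111 = 15

15


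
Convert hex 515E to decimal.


515E hex = 20830 decimal

20830


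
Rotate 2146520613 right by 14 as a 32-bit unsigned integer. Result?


Rotate 0b1111111111100010100111000100101 right by 14 (32-bit) = 0b111000100101011111111111000101 = 949354437

949354437


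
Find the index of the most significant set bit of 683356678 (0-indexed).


0b101000101110110011001000000110. Highest set bit at position 29

29


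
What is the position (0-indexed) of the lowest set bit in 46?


0b101110. Lowest set bit at position 1

1


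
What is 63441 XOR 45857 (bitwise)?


0b1111011111010001 ^ 0b1011001100100001 = 0b100010011110000 = 17648

17648


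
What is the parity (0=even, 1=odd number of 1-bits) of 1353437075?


0b1010000101010111100111110010011 has 17 ones => parity 1

1


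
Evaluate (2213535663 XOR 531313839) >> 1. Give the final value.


Step 1: 2213535663 ^ 531313839 = 2621762304
Step 2: 2621762304 >> 1 = 1310881152

1310881152


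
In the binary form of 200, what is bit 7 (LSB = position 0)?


0b11001000, position 7 = 1

1


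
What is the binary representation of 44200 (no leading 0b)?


44200 = 1010110010101000 in binary

1010110010101000


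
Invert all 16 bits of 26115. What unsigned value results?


26115 ^ 65535 = 39420

39420


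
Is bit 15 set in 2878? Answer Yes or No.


0b101100111110, bit 15 = 0. No

No


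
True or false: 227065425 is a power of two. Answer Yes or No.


0b1101100010001011111001010001. Multiple bits set => No

No


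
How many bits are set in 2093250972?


0b1111100110001000111100110011100 has 17 set bits

17


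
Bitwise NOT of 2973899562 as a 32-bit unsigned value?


~0b10110001010000100001101100101010 = 0b1001110101111011110010011010101 = 1321067733 (32-bit unsigned)

1321067733


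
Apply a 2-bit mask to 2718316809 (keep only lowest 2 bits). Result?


2718316809 & 3 = 1

1


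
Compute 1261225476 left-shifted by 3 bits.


0b1001011001011001100011000000100 << 3 = 0b1001011001011001100011000000100000 = 10089803808

10089803808


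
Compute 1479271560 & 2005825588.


0b1011000001010111110010010001000 & 0b1110111100011100111100000110100 = 0b1010000000010100110000000000000 = 1342857216

1342857216


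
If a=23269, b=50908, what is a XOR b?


23269 ^ 50908 = 39993

39993


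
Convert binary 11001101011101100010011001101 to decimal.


11001101011101100010011001101 in decimal = 430884045

430884045


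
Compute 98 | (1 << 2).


98 | (1 << 2) = 98 | 4 = 102

102


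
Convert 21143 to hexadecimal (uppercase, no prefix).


21143 = 5297 hex

5297


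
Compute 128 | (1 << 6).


128 | (1 << 6) = 128 | 64 = 192

192


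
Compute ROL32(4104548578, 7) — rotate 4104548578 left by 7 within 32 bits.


Rotate 0b11110100101001100111000011100010 left by 7 (32-bit) = 0b1010011001110000111000101111010 = 1396207994

1396207994


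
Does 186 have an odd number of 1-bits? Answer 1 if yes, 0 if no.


0b10111010 has 5 ones => parity 1

1


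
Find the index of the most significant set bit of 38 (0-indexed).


0b100110. Highest set bit at position 5

5


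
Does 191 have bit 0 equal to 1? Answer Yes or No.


0b10111111, bit 0 = 1. Yes

Yes


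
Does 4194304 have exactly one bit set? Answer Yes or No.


0b10000000000000000000000. Only one bit set => Yes

Yes


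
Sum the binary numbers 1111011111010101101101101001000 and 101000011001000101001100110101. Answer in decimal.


1111011111010101101101101001000 + 101000011001000101001100110101 = 10100100010011110010111001111101 = 2756652669

2756652669


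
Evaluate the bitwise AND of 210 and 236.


0b11010010 & 0b11101100 = 0b11000000 = 192

192


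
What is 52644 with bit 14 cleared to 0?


52644 & ~(1 << 14) = 36260

36260


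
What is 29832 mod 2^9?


29832 & 511 = 136

136


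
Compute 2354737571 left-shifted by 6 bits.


0b10001100010110100111000110100011 << 6 = 0b10001100010110100111000110100011000000 = 150703204544

150703204544


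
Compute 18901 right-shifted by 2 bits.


0b100100111010101 >> 2 = 0b1001001110101 = 4725

4725


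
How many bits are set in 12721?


0b11000110110001 has 7 set bits

7


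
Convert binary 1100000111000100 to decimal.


1100000111000100 in decimal = 49604

49604


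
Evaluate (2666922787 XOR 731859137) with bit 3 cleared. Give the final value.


Step 1: 2666922787 ^ 731859137 = 3043576802
Step 2: 3043576802 & ~(1 << 3) = 3043576802

3043576802


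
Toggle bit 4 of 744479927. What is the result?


744479927 ^ (1 << 4) = 744479927 ^ 16 = 744479911

744479911


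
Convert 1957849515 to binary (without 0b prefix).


1957849515 = 1110100101100100110100110101011 in binary

1110100101100100110100110101011


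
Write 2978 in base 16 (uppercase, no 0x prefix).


2978 = BA2 hex

BA2


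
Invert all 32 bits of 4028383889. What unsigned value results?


4028383889 ^ 4294967295 = 266583406

266583406


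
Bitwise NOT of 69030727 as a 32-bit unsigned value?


~0b100000111010101001101000111 = 0b11111011111000101010110010111000 = 4225936568 (32-bit unsigned)

4225936568


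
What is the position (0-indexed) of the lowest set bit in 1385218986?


0b1010010100100001100001110101010. Lowest set bit at position 1

1


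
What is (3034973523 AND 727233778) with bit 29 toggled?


Step 1: 3034973523 & 727233778 = 541066322
Step 2: 541066322 ^ (1 << 29) = 541066322 ^ 536870912 = 4195410

4195410


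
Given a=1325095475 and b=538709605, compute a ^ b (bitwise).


1325095475 ^ 538709605 = 1860654166

1860654166


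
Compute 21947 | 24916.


0b101010110111011 | 0b110000101010100 = 0b111010111111111 = 30207

30207


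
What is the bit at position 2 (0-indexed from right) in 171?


0b10101011, position 2 = 0

0


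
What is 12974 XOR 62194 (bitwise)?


0b11001010101110 ^ 0b1111001011110010 = 0b1100000001011100 = 49244

49244


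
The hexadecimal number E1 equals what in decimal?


E1 hex = 225 decimal

225


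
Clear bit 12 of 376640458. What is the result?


376640458 & ~(1 << 12) = 376636362

376636362


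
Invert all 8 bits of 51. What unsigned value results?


51 ^ 255 = 204

204


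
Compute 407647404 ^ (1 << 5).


407647404 ^ (1 << 5) = 407647404 ^ 32 = 407647372

407647372


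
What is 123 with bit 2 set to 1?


123 | (1 << 2) = 123 | 4 = 127

127


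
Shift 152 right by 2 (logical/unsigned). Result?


0b10011000 >> 2 = 0b100110 = 38

38


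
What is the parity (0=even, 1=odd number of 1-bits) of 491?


0b111101011 has 7 ones => parity 1

1


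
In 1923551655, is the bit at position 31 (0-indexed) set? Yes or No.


0b1110010101001110001000110100111, bit 31 = 0. No

No


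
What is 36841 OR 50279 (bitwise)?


0b1000111111101001 | 0b1100010001100111 = 0b1100111111101111 = 53231

53231


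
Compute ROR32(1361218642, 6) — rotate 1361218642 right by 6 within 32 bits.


Rotate 0b1010001001000101000110001010010 right by 6 (32-bit) = 0b1001001010001001000101000110001 = 1229228593

1229228593


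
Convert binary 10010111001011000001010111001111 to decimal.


10010111001011000001010111001111 in decimal = 2536248783

2536248783


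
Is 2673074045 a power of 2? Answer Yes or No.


0b10011111010100111101111101111101. Multiple bits set => No

No


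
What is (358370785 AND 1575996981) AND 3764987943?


Step 1: 358370785 & 1575996981 = 357321761
Step 2: 357321761 & 3764987943 = 4720673

4720673


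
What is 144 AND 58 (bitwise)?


0b10010000 & 0b111010 = 0b10000 = 16

16


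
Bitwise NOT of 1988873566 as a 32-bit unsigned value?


~0b1110110100010111100110101011110 = 0b10001001011101000011001010100001 = 2306093729 (32-bit unsigned)

2306093729


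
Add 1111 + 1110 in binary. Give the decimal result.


1111 + 1110 = 11101 = 29

29


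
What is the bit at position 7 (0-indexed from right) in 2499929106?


0b10010101000000011110010000010010, position 7 = 0

0


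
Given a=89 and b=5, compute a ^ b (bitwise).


89 ^ 5 = 92

92


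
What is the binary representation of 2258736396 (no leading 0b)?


2258736396 = 10000110101000011001010100001100 in binary

10000110101000011001010100001100


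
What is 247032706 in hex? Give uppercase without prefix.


247032706 = EB96B82 hex

EB96B82


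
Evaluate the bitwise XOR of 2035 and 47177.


0b11111110011 ^ 0b1011100001001001 = 0b1011111110111010 = 49082

49082


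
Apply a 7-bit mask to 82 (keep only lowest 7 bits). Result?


82 & 127 = 82

82


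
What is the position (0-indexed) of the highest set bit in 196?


0b11000100. Highest set bit at position 7

7


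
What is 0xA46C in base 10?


A46C hex = 42092 decimal

42092


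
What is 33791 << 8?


0b1000001111111111 << 8 = 0b100000111111111100000000 = 8650496

8650496


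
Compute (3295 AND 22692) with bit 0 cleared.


Step 1: 3295 & 22692 = 2180
Step 2: 2180 & ~(1 << 0) = 2180

2180


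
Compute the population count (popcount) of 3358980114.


0b11001000001101011111100000010010 has 14 set bits

14


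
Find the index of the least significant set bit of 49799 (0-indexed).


0b1100001010000111. Lowest set bit at position 0

0


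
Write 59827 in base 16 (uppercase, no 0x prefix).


59827 = E9B3 hex

E9B3


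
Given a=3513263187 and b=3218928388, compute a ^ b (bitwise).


3513263187 ^ 3218928388 = 1857345367

1857345367


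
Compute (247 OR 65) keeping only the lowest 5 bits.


Step 1: 247 | 65 = 247
Step 2: 247 & 31 = 23

23


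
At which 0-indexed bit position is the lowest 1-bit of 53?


0b110101. Lowest set bit at position 0

0


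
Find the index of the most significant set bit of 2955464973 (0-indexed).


0b10110000001010001101000100001101. Highest set bit at position 31

31


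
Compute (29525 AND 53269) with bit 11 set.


Step 1: 29525 & 53269 = 20501
Step 2: 20501 | (1 << 11) = 20501 | 2048 = 22549

22549


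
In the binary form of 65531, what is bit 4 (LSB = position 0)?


0b1111111111111011, position 4 = 1

1


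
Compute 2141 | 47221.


0b100001011101 | 0b1011100001110101 = 0b1011100001111101 = 47229

47229


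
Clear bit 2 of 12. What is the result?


12 & ~(1 << 2) = 8

8


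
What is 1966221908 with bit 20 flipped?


1966221908 ^ (1 << 20) = 1966221908 ^ 1048576 = 1965173332

1965173332


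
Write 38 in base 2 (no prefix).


38 = 100110 in binary

100110


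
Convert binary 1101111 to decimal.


1101111 in decimal = 111

111


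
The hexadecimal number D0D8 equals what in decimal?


D0D8 hex = 53464 decimal

53464


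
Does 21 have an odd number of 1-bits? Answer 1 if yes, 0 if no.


0b10101 has 3 ones => parity 1

1


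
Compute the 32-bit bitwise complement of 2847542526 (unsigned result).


~0b10101001101110100000110011111110 = 0b1010110010001011111001100000001 = 1447424769 (32-bit unsigned)

1447424769


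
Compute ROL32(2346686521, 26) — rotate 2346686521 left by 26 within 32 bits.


Rotate 0b10001011110111111001100000111001 left by 26 (32-bit) = 0b11100110001011110111111001100000 = 3861872224

3861872224


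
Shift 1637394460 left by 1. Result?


0b1100001100110001010100000011100 << 1 = 0b11000011001100010101000000111000 = 3274788920

3274788920


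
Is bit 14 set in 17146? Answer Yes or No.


0b100001011111010, bit 14 = 1. Yes

Yes


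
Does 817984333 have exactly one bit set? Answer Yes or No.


0b110000110000010111001101001101. Multiple bits set => No

No


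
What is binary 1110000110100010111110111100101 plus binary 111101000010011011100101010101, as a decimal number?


1110000110100010111110111100101 + 111101000010011011100101010101 = 10101101110110110011011100111010 = 2916824890

2916824890


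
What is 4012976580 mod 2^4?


4012976580 & 15 = 4

4


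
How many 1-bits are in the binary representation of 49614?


0b1100000111001110 has 8 set bits

8


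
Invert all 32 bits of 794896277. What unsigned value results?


794896277 ^ 4294967295 = 3500071018

3500071018


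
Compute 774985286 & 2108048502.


0b101110001100010101011001000110 & 0b1111101101001100100010001110110 = 0b101100001000000100010001000110 = 740312134

740312134


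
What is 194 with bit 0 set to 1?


194 | (1 << 0) = 194 | 1 = 195

195


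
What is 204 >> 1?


0b11001100 >> 1 = 0b1100110 = 102

102


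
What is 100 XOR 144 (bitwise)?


0b1100100 ^ 0b10010000 = 0b11110100 = 244

244


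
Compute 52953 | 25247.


0b1100111011011001 | 0b110001010011111 = 0b1110111011011111 = 61151

61151


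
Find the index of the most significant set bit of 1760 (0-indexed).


0b11011100000. Highest set bit at position 10

10


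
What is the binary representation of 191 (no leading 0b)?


191 = 10111111 in binary

10111111


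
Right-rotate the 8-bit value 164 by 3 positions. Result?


Rotate 0b10100100 right by 3 (8-bit) = 0b10010100 = 148

148


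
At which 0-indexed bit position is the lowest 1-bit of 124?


0b1111100. Lowest set bit at position 2

2


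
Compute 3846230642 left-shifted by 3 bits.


0b11100101010000001101001001110010 << 3 = 0b11100101010000001101001001110010000 = 30769845136

30769845136


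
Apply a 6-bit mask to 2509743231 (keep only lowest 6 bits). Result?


2509743231 & 63 = 63

63


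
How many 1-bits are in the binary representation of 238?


0b11101110 has 6 set bits

6


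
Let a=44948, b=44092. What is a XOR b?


44948 ^ 44092 = 936

936


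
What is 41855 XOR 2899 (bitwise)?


0b1010001101111111 ^ 0b101101010011 = 0b1010100000101100 = 43052

43052


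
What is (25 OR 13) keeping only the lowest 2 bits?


Step 1: 25 | 13 = 29
Step 2: 29 & 3 = 1

1


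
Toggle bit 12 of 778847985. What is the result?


778847985 ^ (1 << 12) = 778847985 ^ 4096 = 778852081

778852081


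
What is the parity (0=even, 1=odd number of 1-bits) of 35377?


0b1000101000110001 has 6 ones => parity 0

0


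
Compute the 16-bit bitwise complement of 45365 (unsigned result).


~0b1011000100110101 = 0b100111011001010 = 20170 (16-bit unsigned)

20170


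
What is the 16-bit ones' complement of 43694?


43694 ^ 65535 = 21841

21841


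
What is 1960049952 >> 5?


0b1110100110100111111110100100000 >> 5 = 0b11101001101001111111101001 = 61251561

61251561


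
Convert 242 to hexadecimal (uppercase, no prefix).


242 = F2 hex

F2


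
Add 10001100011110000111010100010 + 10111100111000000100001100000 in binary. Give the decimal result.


10001100011110000111010100010 + 10111100111000000100001100000 = 101001001010110001011100000010 = 690689794

690689794


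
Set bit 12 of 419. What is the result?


419 | (1 << 12) = 419 | 4096 = 4515

4515


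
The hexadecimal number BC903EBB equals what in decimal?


BC903EBB hex = 3163569851 decimal

3163569851


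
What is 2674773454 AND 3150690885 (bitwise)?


0b10011111011011011100110111001110 & 0b10111011110010111011101001000101 = 0b10011011010010011000100001000100 = 2605287492

2605287492


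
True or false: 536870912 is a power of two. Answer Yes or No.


0b100000000000000000000000000000. Only one bit set => Yes

Yes


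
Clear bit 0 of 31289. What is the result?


31289 & ~(1 << 0) = 31288

31288
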